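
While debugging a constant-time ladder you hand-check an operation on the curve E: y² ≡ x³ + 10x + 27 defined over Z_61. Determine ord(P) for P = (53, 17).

8

2P: tangent at (53, 17): λ = (3·53² + 10)/(2·17) ≡ 19/34. 34⁻¹ ≡ 9 (mod 61) since 34·9 = 306 ≡ 1, so λ ≡ 19·9 ≡ 49.
  x = λ² - 53 - 53 = 2401 - 106 ≡ 38; y = λ·(53 - 38) - 17 ≡ 47. → (38, 47)
3P: (38, 47) + (53, 17). λ = (17 - 47)/(53 - 38) ≡ 31/15 mod 61. 15⁻¹ ≡ 57 (mod 61), so λ ≡ 59.
  x = λ² - 38 - 53 = 3481 - 91 ≡ 35; y = λ·(38 - 35) - 47 ≡ 8. → (35, 8)
4P: (35, 8) + (53, 17). λ = (17 - 8)/(53 - 35) ≡ 9/18 mod 61. 18⁻¹ ≡ 17 (mod 61), so λ ≡ 31.
  x = λ² - 35 - 53 = 961 - 88 ≡ 19; y = λ·(35 - 19) - 8 ≡ 0. → (19, 0)
5P: (19, 0) + (53, 17). λ = (17 - 0)/(53 - 19) ≡ 17/34 mod 61. 34⁻¹ ≡ 9 (mod 61), so λ ≡ 31.
  x = λ² - 19 - 53 = 961 - 72 ≡ 35; y = λ·(19 - 35) - 0 ≡ 53. → (35, 53)
6P: (35, 53) + (53, 17). λ = (17 - 53)/(53 - 35) ≡ 25/18 mod 61. 18⁻¹ ≡ 17 (mod 61), so λ ≡ 59.
  x = λ² - 35 - 53 = 3481 - 88 ≡ 38; y = λ·(35 - 38) - 53 ≡ 14. → (38, 14)
7P: (38, 14) + (53, 17). λ = (17 - 14)/(53 - 38) ≡ 3/15 mod 61. 15⁻¹ ≡ 57 (mod 61), so λ ≡ 49.
  x = λ² - 38 - 53 = 2401 - 91 ≡ 53; y = λ·(38 - 53) - 14 ≡ 44. → (53, 44)
8P: (53, 44) + (53, 17): same x and y₁ ≡ -y₂, so the sum is O.
8P = O, so the order is 8.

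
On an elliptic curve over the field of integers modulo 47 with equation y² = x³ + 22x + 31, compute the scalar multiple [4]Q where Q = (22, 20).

Double-and-add on 4 = (100)₂. Start with Q = (22, 20) for the leading 1-bit.
double: tangent at (22, 20): λ = (3·22² + 22)/(2·20) ≡ 17/40. 40⁻¹ ≡ 20 (mod 47) since 40·20 = 800 ≡ 1, so λ ≡ 17·20 ≡ 11.
  x = λ² - 22 - 22 = 121 - 44 ≡ 30; y = λ·(22 - 30) - 20 ≡ 33. → (30, 33)
double: tangent at (30, 33): λ = (3·30² + 22)/(2·33) ≡ 43/19. 19⁻¹ ≡ 5 (mod 47) since 19·5 = 95 ≡ 1, so λ ≡ 43·5 ≡ 27.
  x = λ² - 30 - 30 = 729 - 60 ≡ 11; y = λ·(30 - 11) - 33 ≡ 10. → (11, 10)

(11, 10)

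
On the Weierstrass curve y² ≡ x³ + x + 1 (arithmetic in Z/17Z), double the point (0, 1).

tangent at (0, 1): λ = (3·0² + 1)/(2·1) ≡ 1/2. 2⁻¹ ≡ 9 (mod 17), so λ ≡ 1·9 ≡ 9.
  x = λ² - 0 - 0 = 81 - 0 ≡ 13; y = λ·(0 - 13) - 1 ≡ 1. → (13, 1)

(13, 1)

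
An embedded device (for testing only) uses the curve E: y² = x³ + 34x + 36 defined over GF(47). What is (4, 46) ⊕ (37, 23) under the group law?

(31, 7)

(4, 46) + (37, 23). λ = (23 - 46)/(37 - 4) ≡ 24/33 mod 47. 33⁻¹ ≡ 10 (mod 47) since 33·10 = 330 ≡ 1, so λ ≡ 5.
  x = λ² - 4 - 37 = 25 - 41 ≡ 31; y = λ·(4 - 31) - 46 ≡ 7. → (31, 7)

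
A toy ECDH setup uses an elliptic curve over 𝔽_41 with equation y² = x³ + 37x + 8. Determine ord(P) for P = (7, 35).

2P: tangent at (7, 35): λ = (3·7² + 37)/(2·35) ≡ 20/29. 29⁻¹ ≡ 17 (mod 41), so λ ≡ 20·17 ≡ 12.
  x = λ² - 7 - 7 = 144 - 14 ≡ 7; y = λ·(7 - 7) - 35 ≡ 6. → (7, 6)
3P: (7, 6) + (7, 35): same x and y₁ ≡ -y₂, so the sum is 𝒪.
3P = 𝒪, so the order is 3.

3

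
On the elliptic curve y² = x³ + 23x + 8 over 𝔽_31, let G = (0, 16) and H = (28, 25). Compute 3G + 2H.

First 3G:
Repeated addition: build up to 3G.
2G: tangent at (0, 16): λ = (3·0² + 23)/(2·16) ≡ 23/1. 1⁻¹ ≡ 1 (mod 31), so λ ≡ 23·1 ≡ 23.
  x = λ² - 0 - 0 = 529 - 0 ≡ 2; y = λ·(0 - 2) - 16 ≡ 0. → (2, 0)
3G: (2, 0) + (0, 16). λ = (16 - 0)/(0 - 2) ≡ 16/29 mod 31. 29⁻¹ ≡ 15 (mod 31), so λ ≡ 23.
  x = λ² - 2 - 0 = 529 - 2 ≡ 0; y = λ·(2 - 0) - 0 ≡ 15. → (0, 15)
3G = (0, 15).
Next 2H:
Repeated addition: build up to 2H.
2H: tangent at (28, 25): λ = (3·28² + 23)/(2·25) ≡ 19/19. 19⁻¹ ≡ 18 (mod 31), so λ ≡ 19·18 ≡ 1.
  x = λ² - 28 - 28 = 1 - 56 ≡ 7; y = λ·(28 - 7) - 25 ≡ 27. → (7, 27)
2H = (7, 27).
Finally 3G + 2H:
(0, 15) + (7, 27). λ = (27 - 15)/(7 - 0) ≡ 12/7 mod 31. 7⁻¹ ≡ 9 (mod 31), so λ ≡ 15.
  x = λ² - 0 - 7 = 225 - 7 ≡ 1; y = λ·(0 - 1) - 15 ≡ 1. → (1, 1)

(1, 1)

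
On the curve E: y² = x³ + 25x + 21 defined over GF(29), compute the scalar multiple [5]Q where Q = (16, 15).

Double-and-add on 5 = (101)₂. Start with Q = (16, 15) for the leading 1-bit.
double: tangent at (16, 15): λ = (3·16² + 25)/(2·15) ≡ 10/1. 1⁻¹ ≡ 1 (mod 29) since 1·1 = 1 ≡ 1, so λ ≡ 10·1 ≡ 10.
  x = λ² - 16 - 16 = 100 - 32 ≡ 10; y = λ·(16 - 10) - 15 ≡ 16. → (10, 16)
double: tangent at (10, 16): λ = (3·10² + 25)/(2·16) ≡ 6/3. 3⁻¹ ≡ 10 (mod 29) since 3·10 = 30 ≡ 1, so λ ≡ 6·10 ≡ 2.
  x = λ² - 10 - 10 = 4 - 20 ≡ 13; y = λ·(10 - 13) - 16 ≡ 7. → (13, 7)
add Q: (13, 7) + (16, 15). λ = (15 - 7)/(16 - 13) ≡ 8/3 mod 29. 3⁻¹ ≡ 10 (mod 29) since 3·10 = 30 ≡ 1, so λ ≡ 22.
  x = λ² - 13 - 16 = 484 - 29 ≡ 20; y = λ·(13 - 20) - 7 ≡ 13. → (20, 13)

(20, 13)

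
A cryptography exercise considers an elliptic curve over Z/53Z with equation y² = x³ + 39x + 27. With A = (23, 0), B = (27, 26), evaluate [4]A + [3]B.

First 4A:
Double-and-add on 4 = (100)₂. Start with A = (23, 0) for the leading 1-bit.
double: (23, 0) + (23, 0): same x and y₁ ≡ -y₂, so the sum is O.
double: O + O = O (identity).
4A = O.
Next 3B:
Repeated addition: build up to 3B.
2B: tangent at (27, 26): λ = (3·27² + 39)/(2·26) ≡ 0/52. 52⁻¹ ≡ 52 (mod 53) since 52·52 = 2704 ≡ 1, so λ ≡ 0·52 ≡ 0.
  x = λ² - 27 - 27 = 0 - 54 ≡ 52; y = λ·(27 - 52) - 26 ≡ 27. → (52, 27)
3B: (52, 27) + (27, 26). λ = (26 - 27)/(27 - 52) ≡ 52/28 mod 53. 28⁻¹ ≡ 36 (mod 53), so λ ≡ 17.
  x = λ² - 52 - 27 = 289 - 79 ≡ 51; y = λ·(52 - 51) - 27 ≡ 43. → (51, 43)
3B = (51, 43).
Finally 4A + 3B:
O + (51, 43) = (51, 43) (identity).

(51, 43)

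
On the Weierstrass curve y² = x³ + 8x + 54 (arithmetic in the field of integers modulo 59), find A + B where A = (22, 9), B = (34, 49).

(1, 2)

(22, 9) + (34, 49). λ = (49 - 9)/(34 - 22) ≡ 40/12 mod 59. 12⁻¹ ≡ 5 (mod 59), so λ ≡ 23.
  x = λ² - 22 - 34 = 529 - 56 ≡ 1; y = λ·(22 - 1) - 9 ≡ 2. → (1, 2)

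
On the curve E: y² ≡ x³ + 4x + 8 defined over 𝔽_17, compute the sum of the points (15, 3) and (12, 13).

(15, 3) + (12, 13). λ = (13 - 3)/(12 - 15) ≡ 10/14 mod 17. 14⁻¹ ≡ 11 (mod 17) since 14·11 = 154 ≡ 1, so λ ≡ 8.
  x = λ² - 15 - 12 = 64 - 27 ≡ 3; y = λ·(15 - 3) - 3 ≡ 8. → (3, 8)

(3, 8)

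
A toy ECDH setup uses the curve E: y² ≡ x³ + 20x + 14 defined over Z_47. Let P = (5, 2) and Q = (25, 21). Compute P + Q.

(5, 2) + (25, 21). λ = (21 - 2)/(25 - 5) ≡ 19/20 mod 47. 20⁻¹ ≡ 40 (mod 47), so λ ≡ 8.
  x = λ² - 5 - 25 = 64 - 30 ≡ 34; y = λ·(5 - 34) - 2 ≡ 1. → (34, 1)

(34, 1)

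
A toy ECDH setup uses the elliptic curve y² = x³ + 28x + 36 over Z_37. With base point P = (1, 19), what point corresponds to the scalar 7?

Double-and-add on 7 = (111)₂. Start with P = (1, 19) for the leading 1-bit.
double: tangent at (1, 19): λ = (3·1² + 28)/(2·19) ≡ 31/1. 1⁻¹ ≡ 1 (mod 37), so λ ≡ 31·1 ≡ 31.
  x = λ² - 1 - 1 = 961 - 2 ≡ 34; y = λ·(1 - 34) - 19 ≡ 31. → (34, 31)
add P: (34, 31) + (1, 19). λ = (19 - 31)/(1 - 34) ≡ 25/4 mod 37. 4⁻¹ ≡ 28 (mod 37), so λ ≡ 34.
  x = λ² - 34 - 1 = 1156 - 35 ≡ 11; y = λ·(34 - 11) - 31 ≡ 11. → (11, 11)
double: tangent at (11, 11): λ = (3·11² + 28)/(2·11) ≡ 21/22. 22⁻¹ ≡ 32 (mod 37), so λ ≡ 21·32 ≡ 6.
  x = λ² - 11 - 11 = 36 - 22 ≡ 14; y = λ·(11 - 14) - 11 ≡ 8. → (14, 8)
add P: (14, 8) + (1, 19). λ = (19 - 8)/(1 - 14) ≡ 11/24 mod 37. 24⁻¹ ≡ 17 (mod 37) since 24·17 = 408 ≡ 1, so λ ≡ 2.
  x = λ² - 14 - 1 = 4 - 15 ≡ 26; y = λ·(14 - 26) - 8 ≡ 5. → (26, 5)

(26, 5)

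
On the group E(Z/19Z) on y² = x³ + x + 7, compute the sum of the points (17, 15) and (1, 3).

(17, 4)

(17, 15) + (1, 3). λ = (3 - 15)/(1 - 17) ≡ 7/3 mod 19. 3⁻¹ ≡ 13 (mod 19) since 3·13 = 39 ≡ 1, so λ ≡ 15.
  x = λ² - 17 - 1 = 225 - 18 ≡ 17; y = λ·(17 - 17) - 15 ≡ 4. → (17, 4)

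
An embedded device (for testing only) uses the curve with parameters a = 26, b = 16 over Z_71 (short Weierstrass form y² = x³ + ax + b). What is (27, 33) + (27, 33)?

(54, 46)

tangent at (27, 33): λ = (3·27² + 26)/(2·33) ≡ 12/66. 66⁻¹ ≡ 14 (mod 71), so λ ≡ 12·14 ≡ 26.
  x = λ² - 27 - 27 = 676 - 54 ≡ 54; y = λ·(27 - 54) - 33 ≡ 46. → (54, 46)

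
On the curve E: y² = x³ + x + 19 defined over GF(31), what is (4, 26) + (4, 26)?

(25, 18)

tangent at (4, 26): λ = (3·4² + 1)/(2·26) ≡ 18/21. 21⁻¹ ≡ 3 (mod 31) since 21·3 = 63 ≡ 1, so λ ≡ 18·3 ≡ 23.
  x = λ² - 4 - 4 = 529 - 8 ≡ 25; y = λ·(4 - 25) - 26 ≡ 18. → (25, 18)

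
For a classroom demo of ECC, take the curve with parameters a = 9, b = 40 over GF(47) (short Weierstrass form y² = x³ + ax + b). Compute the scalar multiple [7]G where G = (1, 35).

Double-and-add on 7 = (111)₂. Start with G = (1, 35) for the leading 1-bit.
double: tangent at (1, 35): λ = (3·1² + 9)/(2·35) ≡ 12/23. 23⁻¹ ≡ 45 (mod 47) since 23·45 = 1035 ≡ 1, so λ ≡ 12·45 ≡ 23.
  x = λ² - 1 - 1 = 529 - 2 ≡ 10; y = λ·(1 - 10) - 35 ≡ 40. → (10, 40)
add G: (10, 40) + (1, 35). λ = (35 - 40)/(1 - 10) ≡ 42/38 mod 47. 38⁻¹ ≡ 26 (mod 47), so λ ≡ 11.
  x = λ² - 10 - 1 = 121 - 11 ≡ 16; y = λ·(10 - 16) - 40 ≡ 35. → (16, 35)
double: tangent at (16, 35): λ = (3·16² + 9)/(2·35) ≡ 25/23. 23⁻¹ ≡ 45 (mod 47) since 23·45 = 1035 ≡ 1, so λ ≡ 25·45 ≡ 44.
  x = λ² - 16 - 16 = 1936 - 32 ≡ 24; y = λ·(16 - 24) - 35 ≡ 36. → (24, 36)
add G: (24, 36) + (1, 35). λ = (35 - 36)/(1 - 24) ≡ 46/24 mod 47. 24⁻¹ ≡ 2 (mod 47), so λ ≡ 45.
  x = λ² - 24 - 1 = 2025 - 25 ≡ 26; y = λ·(24 - 26) - 36 ≡ 15. → (26, 15)

(26, 15)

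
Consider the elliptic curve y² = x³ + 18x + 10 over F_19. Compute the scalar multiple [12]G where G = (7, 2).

(11, 0)

Double-and-add on 12 = (1100)₂. Start with G = (7, 2) for the leading 1-bit.
double: tangent at (7, 2): λ = (3·7² + 18)/(2·2) ≡ 13/4. 4⁻¹ ≡ 5 (mod 19), so λ ≡ 13·5 ≡ 8.
  x = λ² - 7 - 7 = 64 - 14 ≡ 12; y = λ·(7 - 12) - 2 ≡ 15. → (12, 15)
add G: (12, 15) + (7, 2). λ = (2 - 15)/(7 - 12) ≡ 6/14 mod 19. 14⁻¹ ≡ 15 (mod 19), so λ ≡ 14.
  x = λ² - 12 - 7 = 196 - 19 ≡ 6; y = λ·(12 - 6) - 15 ≡ 12. → (6, 12)
double: tangent at (6, 12): λ = (3·6² + 18)/(2·12) ≡ 12/5. 5⁻¹ ≡ 4 (mod 19) since 5·4 = 20 ≡ 1, so λ ≡ 12·4 ≡ 10.
  x = λ² - 6 - 6 = 100 - 12 ≡ 12; y = λ·(6 - 12) - 12 ≡ 4. → (12, 4)
double: tangent at (12, 4): λ = (3·12² + 18)/(2·4) ≡ 13/8. 8⁻¹ ≡ 12 (mod 19), so λ ≡ 13·12 ≡ 4.
  x = λ² - 12 - 12 = 16 - 24 ≡ 11; y = λ·(12 - 11) - 4 ≡ 0. → (11, 0)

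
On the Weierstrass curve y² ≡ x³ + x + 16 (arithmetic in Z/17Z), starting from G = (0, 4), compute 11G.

(11, 10)

Double-and-add on 11 = (1011)₂. Start with G = (0, 4) for the leading 1-bit.
double: tangent at (0, 4): λ = (3·0² + 1)/(2·4) ≡ 1/8. 8⁻¹ ≡ 15 (mod 17) since 8·15 = 120 ≡ 1, so λ ≡ 1·15 ≡ 15.
  x = λ² - 0 - 0 = 225 - 0 ≡ 4; y = λ·(0 - 4) - 4 ≡ 4. → (4, 4)
double: tangent at (4, 4): λ = (3·4² + 1)/(2·4) ≡ 15/8. 8⁻¹ ≡ 15 (mod 17) since 8·15 = 120 ≡ 1, so λ ≡ 15·15 ≡ 4.
  x = λ² - 4 - 4 = 16 - 8 ≡ 8; y = λ·(4 - 8) - 4 ≡ 14. → (8, 14)
add G: (8, 14) + (0, 4). λ = (4 - 14)/(0 - 8) ≡ 7/9 mod 17. 9⁻¹ ≡ 2 (mod 17), so λ ≡ 14.
  x = λ² - 8 - 0 = 196 - 8 ≡ 1; y = λ·(8 - 1) - 14 ≡ 16. → (1, 16)
double: tangent at (1, 16): λ = (3·1² + 1)/(2·16) ≡ 4/15. 15⁻¹ ≡ 8 (mod 17) since 15·8 = 120 ≡ 1, so λ ≡ 4·8 ≡ 15.
  x = λ² - 1 - 1 = 225 - 2 ≡ 2; y = λ·(1 - 2) - 16 ≡ 3. → (2, 3)
add G: (2, 3) + (0, 4). λ = (4 - 3)/(0 - 2) ≡ 1/15 mod 17. 15⁻¹ ≡ 8 (mod 17), so λ ≡ 8.
  x = λ² - 2 - 0 = 64 - 2 ≡ 11; y = λ·(2 - 11) - 3 ≡ 10. → (11, 10)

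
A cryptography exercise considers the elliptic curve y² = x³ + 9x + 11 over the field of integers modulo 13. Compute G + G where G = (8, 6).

(7, 1)

tangent at (8, 6): λ = (3·8² + 9)/(2·6) ≡ 6/12. 12⁻¹ ≡ 12 (mod 13) since 12·12 = 144 ≡ 1, so λ ≡ 6·12 ≡ 7.
  x = λ² - 8 - 8 = 49 - 16 ≡ 7; y = λ·(8 - 7) - 6 ≡ 1. → (7, 1)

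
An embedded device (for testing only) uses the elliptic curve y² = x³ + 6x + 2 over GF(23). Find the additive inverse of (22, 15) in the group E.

(22, 8)

-(22, 15) = (22, -15 mod 23) = (22, 8).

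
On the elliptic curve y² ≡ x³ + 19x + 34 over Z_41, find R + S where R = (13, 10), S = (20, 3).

(9, 27)

(13, 10) + (20, 3). λ = (3 - 10)/(20 - 13) ≡ 34/7 mod 41. 7⁻¹ ≡ 6 (mod 41), so λ ≡ 40.
  x = λ² - 13 - 20 = 1600 - 33 ≡ 9; y = λ·(13 - 9) - 10 ≡ 27. → (9, 27)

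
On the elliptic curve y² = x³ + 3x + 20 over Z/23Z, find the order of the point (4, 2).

2P: tangent at (4, 2): λ = (3·4² + 3)/(2·2) ≡ 5/4. 4⁻¹ ≡ 6 (mod 23), so λ ≡ 5·6 ≡ 7.
  x = λ² - 4 - 4 = 49 - 8 ≡ 18; y = λ·(4 - 18) - 2 ≡ 15. → (18, 15)
3P: (18, 15) + (4, 2). λ = (2 - 15)/(4 - 18) ≡ 10/9 mod 23. 9⁻¹ ≡ 18 (mod 23) since 9·18 = 162 ≡ 1, so λ ≡ 19.
  x = λ² - 18 - 4 = 361 - 22 ≡ 17; y = λ·(18 - 17) - 15 ≡ 4. → (17, 4)
4P: (17, 4) + (4, 2). λ = (2 - 4)/(4 - 17) ≡ 21/10 mod 23. 10⁻¹ ≡ 7 (mod 23) since 10·7 = 70 ≡ 1, so λ ≡ 9.
  x = λ² - 17 - 4 = 81 - 21 ≡ 14; y = λ·(17 - 14) - 4 ≡ 0. → (14, 0)
5P: (14, 0) + (4, 2). λ = (2 - 0)/(4 - 14) ≡ 2/13 mod 23. 13⁻¹ ≡ 16 (mod 23) since 13·16 = 208 ≡ 1, so λ ≡ 9.
  x = λ² - 14 - 4 = 81 - 18 ≡ 17; y = λ·(14 - 17) - 0 ≡ 19. → (17, 19)
6P: (17, 19) + (4, 2). λ = (2 - 19)/(4 - 17) ≡ 6/10 mod 23. 10⁻¹ ≡ 7 (mod 23), so λ ≡ 19.
  x = λ² - 17 - 4 = 361 - 21 ≡ 18; y = λ·(17 - 18) - 19 ≡ 8. → (18, 8)
7P: (18, 8) + (4, 2). λ = (2 - 8)/(4 - 18) ≡ 17/9 mod 23. 9⁻¹ ≡ 18 (mod 23) since 9·18 = 162 ≡ 1, so λ ≡ 7.
  x = λ² - 18 - 4 = 49 - 22 ≡ 4; y = λ·(18 - 4) - 8 ≡ 21. → (4, 21)
8P: (4, 21) + (4, 2): same x and y₁ ≡ -y₂, so the sum is 𝒪.
8P = 𝒪, so the order is 8.

8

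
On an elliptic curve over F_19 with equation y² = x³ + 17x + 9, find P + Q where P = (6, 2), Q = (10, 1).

(6, 2) + (10, 1). λ = (1 - 2)/(10 - 6) ≡ 18/4 mod 19. 4⁻¹ ≡ 5 (mod 19) since 4·5 = 20 ≡ 1, so λ ≡ 14.
  x = λ² - 6 - 10 = 196 - 16 ≡ 9; y = λ·(6 - 9) - 2 ≡ 13. → (9, 13)

(9, 13)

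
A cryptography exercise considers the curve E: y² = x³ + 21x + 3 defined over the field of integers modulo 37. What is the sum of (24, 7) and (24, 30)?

The two points share x = 24 and their y-coordinates satisfy 7 + 30 ≡ 0 (mod 37), so they are inverses. Their sum is O.

O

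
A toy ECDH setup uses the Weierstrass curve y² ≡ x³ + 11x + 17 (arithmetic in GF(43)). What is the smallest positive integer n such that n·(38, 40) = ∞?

2P: tangent at (38, 40): λ = (3·38² + 11)/(2·40) ≡ 0/37. 37⁻¹ ≡ 7 (mod 43), so λ ≡ 0·7 ≡ 0.
  x = λ² - 38 - 38 = 0 - 76 ≡ 10; y = λ·(38 - 10) - 40 ≡ 3. → (10, 3)
3P: (10, 3) + (38, 40). λ = (40 - 3)/(38 - 10) ≡ 37/28 mod 43. 28⁻¹ ≡ 20 (mod 43) since 28·20 = 560 ≡ 1, so λ ≡ 9.
  x = λ² - 10 - 38 = 81 - 48 ≡ 33; y = λ·(10 - 33) - 3 ≡ 5. → (33, 5)
4P: (33, 5) + (38, 40). λ = (40 - 5)/(38 - 33) ≡ 35/5 mod 43. 5⁻¹ ≡ 26 (mod 43) since 5·26 = 130 ≡ 1, so λ ≡ 7.
  x = λ² - 33 - 38 = 49 - 71 ≡ 21; y = λ·(33 - 21) - 5 ≡ 36. → (21, 36)
5P: (21, 36) + (38, 40). λ = (40 - 36)/(38 - 21) ≡ 4/17 mod 43. 17⁻¹ ≡ 38 (mod 43), so λ ≡ 23.
  x = λ² - 21 - 38 = 529 - 59 ≡ 40; y = λ·(21 - 40) - 36 ≡ 0. → (40, 0)
6P: (40, 0) + (38, 40). λ = (40 - 0)/(38 - 40) ≡ 40/41 mod 43. 41⁻¹ ≡ 21 (mod 43), so λ ≡ 23.
  x = λ² - 40 - 38 = 529 - 78 ≡ 21; y = λ·(40 - 21) - 0 ≡ 7. → (21, 7)
7P: (21, 7) + (38, 40). λ = (40 - 7)/(38 - 21) ≡ 33/17 mod 43. 17⁻¹ ≡ 38 (mod 43), so λ ≡ 7.
  x = λ² - 21 - 38 = 49 - 59 ≡ 33; y = λ·(21 - 33) - 7 ≡ 38. → (33, 38)
8P: (33, 38) + (38, 40). λ = (40 - 38)/(38 - 33) ≡ 2/5 mod 43. 5⁻¹ ≡ 26 (mod 43), so λ ≡ 9.
  x = λ² - 33 - 38 = 81 - 71 ≡ 10; y = λ·(33 - 10) - 38 ≡ 40. → (10, 40)
9P: (10, 40) + (38, 40). λ = (40 - 40)/(38 - 10) ≡ 0/28 mod 43. 28⁻¹ ≡ 20 (mod 43), so λ ≡ 0.
  x = λ² - 10 - 38 = 0 - 48 ≡ 38; y = λ·(10 - 38) - 40 ≡ 3. → (38, 3)
10P: (38, 3) + (38, 40): same x and y₁ ≡ -y₂, so the sum is ∞.
10P = ∞, so the order is 10.

10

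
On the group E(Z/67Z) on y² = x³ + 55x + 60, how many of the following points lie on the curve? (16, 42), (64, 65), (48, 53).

1

(16, 42): 42² ≡ 22, rhs ≡ 11 → off.
(64, 65): 65² ≡ 4, rhs ≡ 2 → off.
(48, 53): 53² ≡ 62, rhs ≡ 62 → on.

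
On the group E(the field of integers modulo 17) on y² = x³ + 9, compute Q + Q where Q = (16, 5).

tangent at (16, 5): λ = (3·16² + 0)/(2·5) ≡ 3/10. 10⁻¹ ≡ 12 (mod 17) since 10·12 = 120 ≡ 1, so λ ≡ 3·12 ≡ 2.
  x = λ² - 16 - 16 = 4 - 32 ≡ 6; y = λ·(16 - 6) - 5 ≡ 15. → (6, 15)

(6, 15)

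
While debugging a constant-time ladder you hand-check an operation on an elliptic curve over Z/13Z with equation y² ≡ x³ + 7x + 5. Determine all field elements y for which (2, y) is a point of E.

1, 12

x³ + 7x + 5 = 27 ≡ 1 (mod 13).
Square roots of 1 mod 13: 1 and 12 (since 1² = 1 ≡ 1).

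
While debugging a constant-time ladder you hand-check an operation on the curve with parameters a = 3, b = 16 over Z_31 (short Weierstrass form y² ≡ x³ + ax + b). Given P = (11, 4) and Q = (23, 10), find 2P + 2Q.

First 2P:
Repeated addition: build up to 2P.
2P: tangent at (11, 4): λ = (3·11² + 3)/(2·4) ≡ 25/8. 8⁻¹ ≡ 4 (mod 31) since 8·4 = 32 ≡ 1, so λ ≡ 25·4 ≡ 7.
  x = λ² - 11 - 11 = 49 - 22 ≡ 27; y = λ·(11 - 27) - 4 ≡ 8. → (27, 8)
2P = (27, 8).
Next 2Q:
Repeated addition: build up to 2Q.
2Q: tangent at (23, 10): λ = (3·23² + 3)/(2·10) ≡ 9/20. 20⁻¹ ≡ 14 (mod 31), so λ ≡ 9·14 ≡ 2.
  x = λ² - 23 - 23 = 4 - 46 ≡ 20; y = λ·(23 - 20) - 10 ≡ 27. → (20, 27)
2Q = (20, 27).
Finally 2P + 2Q:
(27, 8) + (20, 27). λ = (27 - 8)/(20 - 27) ≡ 19/24 mod 31. 24⁻¹ ≡ 22 (mod 31) since 24·22 = 528 ≡ 1, so λ ≡ 15.
  x = λ² - 27 - 20 = 225 - 47 ≡ 23; y = λ·(27 - 23) - 8 ≡ 21. → (23, 21)

(23, 21)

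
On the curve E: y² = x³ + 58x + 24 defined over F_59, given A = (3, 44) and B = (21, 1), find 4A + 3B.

(28, 0)

First 4A:
Repeated addition: build up to 4A.
2A: tangent at (3, 44): λ = (3·3² + 58)/(2·44) ≡ 26/29. 29⁻¹ ≡ 57 (mod 59), so λ ≡ 26·57 ≡ 7.
  x = λ² - 3 - 3 = 49 - 6 ≡ 43; y = λ·(3 - 43) - 44 ≡ 30. → (43, 30)
3A: (43, 30) + (3, 44). λ = (44 - 30)/(3 - 43) ≡ 14/19 mod 59. 19⁻¹ ≡ 28 (mod 59), so λ ≡ 38.
  x = λ² - 43 - 3 = 1444 - 46 ≡ 41; y = λ·(43 - 41) - 30 ≡ 46. → (41, 46)
4A: (41, 46) + (3, 44). λ = (44 - 46)/(3 - 41) ≡ 57/21 mod 59. 21⁻¹ ≡ 45 (mod 59) since 21·45 = 945 ≡ 1, so λ ≡ 28.
  x = λ² - 41 - 3 = 784 - 44 ≡ 32; y = λ·(41 - 32) - 46 ≡ 29. → (32, 29)
4A = (32, 29).
Next 3B:
Repeated addition: build up to 3B.
2B: tangent at (21, 1): λ = (3·21² + 58)/(2·1) ≡ 24/2. 2⁻¹ ≡ 30 (mod 59) since 2·30 = 60 ≡ 1, so λ ≡ 24·30 ≡ 12.
  x = λ² - 21 - 21 = 144 - 42 ≡ 43; y = λ·(21 - 43) - 1 ≡ 30. → (43, 30)
3B: (43, 30) + (21, 1). λ = (1 - 30)/(21 - 43) ≡ 30/37 mod 59. 37⁻¹ ≡ 8 (mod 59), so λ ≡ 4.
  x = λ² - 43 - 21 = 16 - 64 ≡ 11; y = λ·(43 - 11) - 30 ≡ 39. → (11, 39)
3B = (11, 39).
Finally 4A + 3B:
(32, 29) + (11, 39). λ = (39 - 29)/(11 - 32) ≡ 10/38 mod 59. 38⁻¹ ≡ 14 (mod 59) since 38·14 = 532 ≡ 1, so λ ≡ 22.
  x = λ² - 32 - 11 = 484 - 43 ≡ 28; y = λ·(32 - 28) - 29 ≡ 0. → (28, 0)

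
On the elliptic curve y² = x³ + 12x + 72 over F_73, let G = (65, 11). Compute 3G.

Repeated addition: build up to 3G.
2G: tangent at (65, 11): λ = (3·65² + 12)/(2·11) ≡ 58/22. 22⁻¹ ≡ 10 (mod 73), so λ ≡ 58·10 ≡ 69.
  x = λ² - 65 - 65 = 4761 - 130 ≡ 32; y = λ·(65 - 32) - 11 ≡ 3. → (32, 3)
3G: (32, 3) + (65, 11). λ = (11 - 3)/(65 - 32) ≡ 8/33 mod 73. 33⁻¹ ≡ 31 (mod 73), so λ ≡ 29.
  x = λ² - 32 - 65 = 841 - 97 ≡ 14; y = λ·(32 - 14) - 3 ≡ 8. → (14, 8)

(14, 8)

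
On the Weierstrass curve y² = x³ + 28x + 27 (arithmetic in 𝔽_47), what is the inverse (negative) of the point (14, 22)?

(14, 25)

-(14, 22) = (14, -22 mod 47) = (14, 25).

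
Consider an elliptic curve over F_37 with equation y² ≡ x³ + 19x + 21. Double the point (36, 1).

tangent at (36, 1): λ = (3·36² + 19)/(2·1) ≡ 22/2. 2⁻¹ ≡ 19 (mod 37), so λ ≡ 22·19 ≡ 11.
  x = λ² - 36 - 36 = 121 - 72 ≡ 12; y = λ·(36 - 12) - 1 ≡ 4. → (12, 4)

(12, 4)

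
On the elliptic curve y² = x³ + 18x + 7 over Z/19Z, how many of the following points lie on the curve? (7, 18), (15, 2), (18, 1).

(7, 18): 18² ≡ 1, rhs ≡ 1 → on.
(15, 2): 2² ≡ 4, rhs ≡ 4 → on.
(18, 1): 1² ≡ 1, rhs ≡ 7 → off.

2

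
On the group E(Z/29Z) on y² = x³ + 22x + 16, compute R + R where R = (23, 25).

(6, 25)

tangent at (23, 25): λ = (3·23² + 22)/(2·25) ≡ 14/21. 21⁻¹ ≡ 18 (mod 29) since 21·18 = 378 ≡ 1, so λ ≡ 14·18 ≡ 20.
  x = λ² - 23 - 23 = 400 - 46 ≡ 6; y = λ·(23 - 6) - 25 ≡ 25. → (6, 25)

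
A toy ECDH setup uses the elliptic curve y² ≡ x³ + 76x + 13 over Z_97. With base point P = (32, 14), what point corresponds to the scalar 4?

Double-and-add on 4 = (100)₂. Start with P = (32, 14) for the leading 1-bit.
double: tangent at (32, 14): λ = (3·32² + 76)/(2·14) ≡ 44/28. 28⁻¹ ≡ 52 (mod 97), so λ ≡ 44·52 ≡ 57.
  x = λ² - 32 - 32 = 3249 - 64 ≡ 81; y = λ·(32 - 81) - 14 ≡ 6. → (81, 6)
double: tangent at (81, 6): λ = (3·81² + 76)/(2·6) ≡ 68/12. 12⁻¹ ≡ 89 (mod 97) since 12·89 = 1068 ≡ 1, so λ ≡ 68·89 ≡ 38.
  x = λ² - 81 - 81 = 1444 - 162 ≡ 21; y = λ·(81 - 21) - 6 ≡ 43. → (21, 43)

(21, 43)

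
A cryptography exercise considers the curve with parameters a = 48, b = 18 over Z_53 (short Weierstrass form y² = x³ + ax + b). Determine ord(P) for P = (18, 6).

12

2P: tangent at (18, 6): λ = (3·18² + 48)/(2·6) ≡ 13/12. 12⁻¹ ≡ 31 (mod 53) since 12·31 = 372 ≡ 1, so λ ≡ 13·31 ≡ 32.
  x = λ² - 18 - 18 = 1024 - 36 ≡ 34; y = λ·(18 - 34) - 6 ≡ 12. → (34, 12)
3P: (34, 12) + (18, 6). λ = (6 - 12)/(18 - 34) ≡ 47/37 mod 53. 37⁻¹ ≡ 43 (mod 53), so λ ≡ 7.
  x = λ² - 34 - 18 = 49 - 52 ≡ 50; y = λ·(34 - 50) - 12 ≡ 35. → (50, 35)
4P: (50, 35) + (18, 6). λ = (6 - 35)/(18 - 50) ≡ 24/21 mod 53. 21⁻¹ ≡ 48 (mod 53), so λ ≡ 39.
  x = λ² - 50 - 18 = 1521 - 68 ≡ 22; y = λ·(50 - 22) - 35 ≡ 50. → (22, 50)
5P: (22, 50) + (18, 6). λ = (6 - 50)/(18 - 22) ≡ 9/49 mod 53. 49⁻¹ ≡ 13 (mod 53), so λ ≡ 11.
  x = λ² - 22 - 18 = 121 - 40 ≡ 28; y = λ·(22 - 28) - 50 ≡ 43. → (28, 43)
6P: (28, 43) + (18, 6). λ = (6 - 43)/(18 - 28) ≡ 16/43 mod 53. 43⁻¹ ≡ 37 (mod 53) since 43·37 = 1591 ≡ 1, so λ ≡ 9.
  x = λ² - 28 - 18 = 81 - 46 ≡ 35; y = λ·(28 - 35) - 43 ≡ 0. → (35, 0)
7P: (35, 0) + (18, 6). λ = (6 - 0)/(18 - 35) ≡ 6/36 mod 53. 36⁻¹ ≡ 28 (mod 53) since 36·28 = 1008 ≡ 1, so λ ≡ 9.
  x = λ² - 35 - 18 = 81 - 53 ≡ 28; y = λ·(35 - 28) - 0 ≡ 10. → (28, 10)
8P: (28, 10) + (18, 6). λ = (6 - 10)/(18 - 28) ≡ 49/43 mod 53. 43⁻¹ ≡ 37 (mod 53), so λ ≡ 11.
  x = λ² - 28 - 18 = 121 - 46 ≡ 22; y = λ·(28 - 22) - 10 ≡ 3. → (22, 3)
9P: (22, 3) + (18, 6). λ = (6 - 3)/(18 - 22) ≡ 3/49 mod 53. 49⁻¹ ≡ 13 (mod 53) since 49·13 = 637 ≡ 1, so λ ≡ 39.
  x = λ² - 22 - 18 = 1521 - 40 ≡ 50; y = λ·(22 - 50) - 3 ≡ 18. → (50, 18)
10P: (50, 18) + (18, 6). λ = (6 - 18)/(18 - 50) ≡ 41/21 mod 53. 21⁻¹ ≡ 48 (mod 53) since 21·48 = 1008 ≡ 1, so λ ≡ 7.
  x = λ² - 50 - 18 = 49 - 68 ≡ 34; y = λ·(50 - 34) - 18 ≡ 41. → (34, 41)
11P: (34, 41) + (18, 6). λ = (6 - 41)/(18 - 34) ≡ 18/37 mod 53. 37⁻¹ ≡ 43 (mod 53), so λ ≡ 32.
  x = λ² - 34 - 18 = 1024 - 52 ≡ 18; y = λ·(34 - 18) - 41 ≡ 47. → (18, 47)
12P: (18, 47) + (18, 6): same x and y₁ ≡ -y₂, so the sum is the point at infinity.
12P = the point at infinity, so the order is 12.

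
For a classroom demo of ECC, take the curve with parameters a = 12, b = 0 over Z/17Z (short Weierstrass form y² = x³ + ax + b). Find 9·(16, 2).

Write P = (16, 2).
Double-and-add on 9 = (1001)₂. Start with P = (16, 2) for the leading 1-bit.
double: tangent at (16, 2): λ = (3·16² + 12)/(2·2) ≡ 15/4. 4⁻¹ ≡ 13 (mod 17), so λ ≡ 15·13 ≡ 8.
  x = λ² - 16 - 16 = 64 - 32 ≡ 15; y = λ·(16 - 15) - 2 ≡ 6. → (15, 6)
double: tangent at (15, 6): λ = (3·15² + 12)/(2·6) ≡ 7/12. 12⁻¹ ≡ 10 (mod 17), so λ ≡ 7·10 ≡ 2.
  x = λ² - 15 - 15 = 4 - 30 ≡ 8; y = λ·(15 - 8) - 6 ≡ 8. → (8, 8)
double: tangent at (8, 8): λ = (3·8² + 12)/(2·8) ≡ 0/16. 16⁻¹ ≡ 16 (mod 17) since 16·16 = 256 ≡ 1, so λ ≡ 0·16 ≡ 0.
  x = λ² - 8 - 8 = 0 - 16 ≡ 1; y = λ·(8 - 1) - 8 ≡ 9. → (1, 9)
add P: (1, 9) + (16, 2). λ = (2 - 9)/(16 - 1) ≡ 10/15 mod 17. 15⁻¹ ≡ 8 (mod 17), so λ ≡ 12.
  x = λ² - 1 - 16 = 144 - 17 ≡ 8; y = λ·(1 - 8) - 9 ≡ 9. → (8, 9)

(8, 9)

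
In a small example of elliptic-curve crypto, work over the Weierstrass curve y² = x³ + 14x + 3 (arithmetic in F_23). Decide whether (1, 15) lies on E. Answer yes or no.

yes

y² = 15² ≡ 18; x³ + 14x + 3 = 18 ≡ 18 (mod 23). 18 = 18.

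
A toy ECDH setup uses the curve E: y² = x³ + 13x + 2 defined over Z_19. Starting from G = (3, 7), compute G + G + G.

(12, 10)

Repeated addition: build up to 3G.
2G: tangent at (3, 7): λ = (3·3² + 13)/(2·7) ≡ 2/14. 14⁻¹ ≡ 15 (mod 19), so λ ≡ 2·15 ≡ 11.
  x = λ² - 3 - 3 = 121 - 6 ≡ 1; y = λ·(3 - 1) - 7 ≡ 15. → (1, 15)
3G: (1, 15) + (3, 7). λ = (7 - 15)/(3 - 1) ≡ 11/2 mod 19. 2⁻¹ ≡ 10 (mod 19), so λ ≡ 15.
  x = λ² - 1 - 3 = 225 - 4 ≡ 12; y = λ·(1 - 12) - 15 ≡ 10. → (12, 10)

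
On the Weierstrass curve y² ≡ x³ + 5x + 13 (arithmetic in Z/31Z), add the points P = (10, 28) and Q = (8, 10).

(1, 22)

(10, 28) + (8, 10). λ = (10 - 28)/(8 - 10) ≡ 13/29 mod 31. 29⁻¹ ≡ 15 (mod 31), so λ ≡ 9.
  x = λ² - 10 - 8 = 81 - 18 ≡ 1; y = λ·(10 - 1) - 28 ≡ 22. → (1, 22)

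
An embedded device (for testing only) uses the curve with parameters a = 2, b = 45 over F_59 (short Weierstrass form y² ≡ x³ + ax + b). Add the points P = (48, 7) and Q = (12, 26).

(25, 12)

(48, 7) + (12, 26). λ = (26 - 7)/(12 - 48) ≡ 19/23 mod 59. 23⁻¹ ≡ 18 (mod 59), so λ ≡ 47.
  x = λ² - 48 - 12 = 2209 - 60 ≡ 25; y = λ·(48 - 25) - 7 ≡ 12. → (25, 12)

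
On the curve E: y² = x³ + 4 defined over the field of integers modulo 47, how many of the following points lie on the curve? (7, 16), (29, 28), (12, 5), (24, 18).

0

(7, 16): 16² ≡ 21, rhs ≡ 18 → off.
(29, 28): 28² ≡ 32, rhs ≡ 0 → off.
(12, 5): 5² ≡ 25, rhs ≡ 40 → off.
(24, 18): 18² ≡ 42, rhs ≡ 10 → off.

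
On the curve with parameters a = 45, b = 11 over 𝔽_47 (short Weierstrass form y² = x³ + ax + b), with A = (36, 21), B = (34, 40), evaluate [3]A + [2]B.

(21, 26)

First 3A:
Repeated addition: build up to 3A.
2A: tangent at (36, 21): λ = (3·36² + 45)/(2·21) ≡ 32/42. 42⁻¹ ≡ 28 (mod 47) since 42·28 = 1176 ≡ 1, so λ ≡ 32·28 ≡ 3.
  x = λ² - 36 - 36 = 9 - 72 ≡ 31; y = λ·(36 - 31) - 21 ≡ 41. → (31, 41)
3A: (31, 41) + (36, 21). λ = (21 - 41)/(36 - 31) ≡ 27/5 mod 47. 5⁻¹ ≡ 19 (mod 47), so λ ≡ 43.
  x = λ² - 31 - 36 = 1849 - 67 ≡ 43; y = λ·(31 - 43) - 41 ≡ 7. → (43, 7)
3A = (43, 7).
Next 2B:
Repeated addition: build up to 2B.
2B: tangent at (34, 40): λ = (3·34² + 45)/(2·40) ≡ 35/33. 33⁻¹ ≡ 10 (mod 47) since 33·10 = 330 ≡ 1, so λ ≡ 35·10 ≡ 21.
  x = λ² - 34 - 34 = 441 - 68 ≡ 44; y = λ·(34 - 44) - 40 ≡ 32. → (44, 32)
2B = (44, 32).
Finally 3A + 2B:
(43, 7) + (44, 32). λ = (32 - 7)/(44 - 43) ≡ 25/1 mod 47. 1⁻¹ ≡ 1 (mod 47) since 1·1 = 1 ≡ 1, so λ ≡ 25.
  x = λ² - 43 - 44 = 625 - 87 ≡ 21; y = λ·(43 - 21) - 7 ≡ 26. → (21, 26)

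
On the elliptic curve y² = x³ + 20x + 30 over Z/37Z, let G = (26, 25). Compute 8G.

(28, 34)

Repeated addition: build up to 8G.
2G: tangent at (26, 25): λ = (3·26² + 20)/(2·25) ≡ 13/13. 13⁻¹ ≡ 20 (mod 37) since 13·20 = 260 ≡ 1, so λ ≡ 13·20 ≡ 1.
  x = λ² - 26 - 26 = 1 - 52 ≡ 23; y = λ·(26 - 23) - 25 ≡ 15. → (23, 15)
3G: (23, 15) + (26, 25). λ = (25 - 15)/(26 - 23) ≡ 10/3 mod 37. 3⁻¹ ≡ 25 (mod 37), so λ ≡ 28.
  x = λ² - 23 - 26 = 784 - 49 ≡ 32; y = λ·(23 - 32) - 15 ≡ 29. → (32, 29)
4G: (32, 29) + (26, 25). λ = (25 - 29)/(26 - 32) ≡ 33/31 mod 37. 31⁻¹ ≡ 6 (mod 37) since 31·6 = 186 ≡ 1, so λ ≡ 13.
  x = λ² - 32 - 26 = 169 - 58 ≡ 0; y = λ·(32 - 0) - 29 ≡ 17. → (0, 17)
5G: (0, 17) + (26, 25). λ = (25 - 17)/(26 - 0) ≡ 8/26 mod 37. 26⁻¹ ≡ 10 (mod 37), so λ ≡ 6.
  x = λ² - 0 - 26 = 36 - 26 ≡ 10; y = λ·(0 - 10) - 17 ≡ 34. → (10, 34)
6G: (10, 34) + (26, 25). λ = (25 - 34)/(26 - 10) ≡ 28/16 mod 37. 16⁻¹ ≡ 7 (mod 37) since 16·7 = 112 ≡ 1, so λ ≡ 11.
  x = λ² - 10 - 26 = 121 - 36 ≡ 11; y = λ·(10 - 11) - 34 ≡ 29. → (11, 29)
7G: (11, 29) + (26, 25). λ = (25 - 29)/(26 - 11) ≡ 33/15 mod 37. 15⁻¹ ≡ 5 (mod 37) since 15·5 = 75 ≡ 1, so λ ≡ 17.
  x = λ² - 11 - 26 = 289 - 37 ≡ 30; y = λ·(11 - 30) - 29 ≡ 18. → (30, 18)
8G: (30, 18) + (26, 25). λ = (25 - 18)/(26 - 30) ≡ 7/33 mod 37. 33⁻¹ ≡ 9 (mod 37), so λ ≡ 26.
  x = λ² - 30 - 26 = 676 - 56 ≡ 28; y = λ·(30 - 28) - 18 ≡ 34. → (28, 34)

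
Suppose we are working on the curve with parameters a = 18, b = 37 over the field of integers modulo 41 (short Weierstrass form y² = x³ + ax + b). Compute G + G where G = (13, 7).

(17, 7)

tangent at (13, 7): λ = (3·13² + 18)/(2·7) ≡ 33/14. 14⁻¹ ≡ 3 (mod 41) since 14·3 = 42 ≡ 1, so λ ≡ 33·3 ≡ 17.
  x = λ² - 13 - 13 = 289 - 26 ≡ 17; y = λ·(13 - 17) - 7 ≡ 7. → (17, 7)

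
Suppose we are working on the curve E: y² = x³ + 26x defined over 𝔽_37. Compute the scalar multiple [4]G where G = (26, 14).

Repeated addition: build up to 4G.
2G: tangent at (26, 14): λ = (3·26² + 26)/(2·14) ≡ 19/28. 28⁻¹ ≡ 4 (mod 37), so λ ≡ 19·4 ≡ 2.
  x = λ² - 26 - 26 = 4 - 52 ≡ 26; y = λ·(26 - 26) - 14 ≡ 23. → (26, 23)
3G: (26, 23) + (26, 14): same x and y₁ ≡ -y₂, so the sum is the point at infinity.
4G: the point at infinity + (26, 14) = (26, 14) (identity).

(26, 14)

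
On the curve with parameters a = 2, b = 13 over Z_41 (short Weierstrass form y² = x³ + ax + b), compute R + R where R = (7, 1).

tangent at (7, 1): λ = (3·7² + 2)/(2·1) ≡ 26/2. 2⁻¹ ≡ 21 (mod 41), so λ ≡ 26·21 ≡ 13.
  x = λ² - 7 - 7 = 169 - 14 ≡ 32; y = λ·(7 - 32) - 1 ≡ 2. → (32, 2)

(32, 2)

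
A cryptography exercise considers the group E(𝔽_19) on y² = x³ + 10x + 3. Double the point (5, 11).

(18, 7)

tangent at (5, 11): λ = (3·5² + 10)/(2·11) ≡ 9/3. 3⁻¹ ≡ 13 (mod 19) since 3·13 = 39 ≡ 1, so λ ≡ 9·13 ≡ 3.
  x = λ² - 5 - 5 = 9 - 10 ≡ 18; y = λ·(5 - 18) - 11 ≡ 7. → (18, 7)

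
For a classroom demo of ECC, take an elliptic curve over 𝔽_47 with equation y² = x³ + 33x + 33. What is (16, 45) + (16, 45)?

tangent at (16, 45): λ = (3·16² + 33)/(2·45) ≡ 2/43. 43⁻¹ ≡ 35 (mod 47), so λ ≡ 2·35 ≡ 23.
  x = λ² - 16 - 16 = 529 - 32 ≡ 27; y = λ·(16 - 27) - 45 ≡ 31. → (27, 31)

(27, 31)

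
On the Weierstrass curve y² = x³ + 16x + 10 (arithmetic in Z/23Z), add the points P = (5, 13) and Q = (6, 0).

(5, 13) + (6, 0). λ = (0 - 13)/(6 - 5) ≡ 10/1 mod 23. 1⁻¹ ≡ 1 (mod 23), so λ ≡ 10.
  x = λ² - 5 - 6 = 100 - 11 ≡ 20; y = λ·(5 - 20) - 13 ≡ 21. → (20, 21)

(20, 21)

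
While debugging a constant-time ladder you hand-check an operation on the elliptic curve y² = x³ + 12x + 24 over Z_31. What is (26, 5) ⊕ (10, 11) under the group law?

(15, 18)

(26, 5) + (10, 11). λ = (11 - 5)/(10 - 26) ≡ 6/15 mod 31. 15⁻¹ ≡ 29 (mod 31), so λ ≡ 19.
  x = λ² - 26 - 10 = 361 - 36 ≡ 15; y = λ·(26 - 15) - 5 ≡ 18. → (15, 18)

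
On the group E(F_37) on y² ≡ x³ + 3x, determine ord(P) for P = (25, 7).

10

2P: tangent at (25, 7): λ = (3·25² + 3)/(2·7) ≡ 28/14. 14⁻¹ ≡ 8 (mod 37), so λ ≡ 28·8 ≡ 2.
  x = λ² - 25 - 25 = 4 - 50 ≡ 28; y = λ·(25 - 28) - 7 ≡ 24. → (28, 24)
3P: (28, 24) + (25, 7). λ = (7 - 24)/(25 - 28) ≡ 20/34 mod 37. 34⁻¹ ≡ 12 (mod 37), so λ ≡ 18.
  x = λ² - 28 - 25 = 324 - 53 ≡ 12; y = λ·(28 - 12) - 24 ≡ 5. → (12, 5)
4P: (12, 5) + (25, 7). λ = (7 - 5)/(25 - 12) ≡ 2/13 mod 37. 13⁻¹ ≡ 20 (mod 37) since 13·20 = 260 ≡ 1, so λ ≡ 3.
  x = λ² - 12 - 25 = 9 - 37 ≡ 9; y = λ·(12 - 9) - 5 ≡ 4. → (9, 4)
5P: (9, 4) + (25, 7). λ = (7 - 4)/(25 - 9) ≡ 3/16 mod 37. 16⁻¹ ≡ 7 (mod 37), so λ ≡ 21.
  x = λ² - 9 - 25 = 441 - 34 ≡ 0; y = λ·(9 - 0) - 4 ≡ 0. → (0, 0)
6P: (0, 0) + (25, 7). λ = (7 - 0)/(25 - 0) ≡ 7/25 mod 37. 25⁻¹ ≡ 3 (mod 37) since 25·3 = 75 ≡ 1, so λ ≡ 21.
  x = λ² - 0 - 25 = 441 - 25 ≡ 9; y = λ·(0 - 9) - 0 ≡ 33. → (9, 33)
7P: (9, 33) + (25, 7). λ = (7 - 33)/(25 - 9) ≡ 11/16 mod 37. 16⁻¹ ≡ 7 (mod 37) since 16·7 = 112 ≡ 1, so λ ≡ 3.
  x = λ² - 9 - 25 = 9 - 34 ≡ 12; y = λ·(9 - 12) - 33 ≡ 32. → (12, 32)
8P: (12, 32) + (25, 7). λ = (7 - 32)/(25 - 12) ≡ 12/13 mod 37. 13⁻¹ ≡ 20 (mod 37), so λ ≡ 18.
  x = λ² - 12 - 25 = 324 - 37 ≡ 28; y = λ·(12 - 28) - 32 ≡ 13. → (28, 13)
9P: (28, 13) + (25, 7). λ = (7 - 13)/(25 - 28) ≡ 31/34 mod 37. 34⁻¹ ≡ 12 (mod 37), so λ ≡ 2.
  x = λ² - 28 - 25 = 4 - 53 ≡ 25; y = λ·(28 - 25) - 13 ≡ 30. → (25, 30)
10P: (25, 30) + (25, 7): same x and y₁ ≡ -y₂, so the sum is the point at infinity.
10P = the point at infinity, so the order is 10.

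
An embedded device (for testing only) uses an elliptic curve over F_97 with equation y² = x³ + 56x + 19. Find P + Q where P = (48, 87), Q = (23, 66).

(48, 87) + (23, 66). λ = (66 - 87)/(23 - 48) ≡ 76/72 mod 97. 72⁻¹ ≡ 31 (mod 97) since 72·31 = 2232 ≡ 1, so λ ≡ 28.
  x = λ² - 48 - 23 = 784 - 71 ≡ 34; y = λ·(48 - 34) - 87 ≡ 14. → (34, 14)

(34, 14)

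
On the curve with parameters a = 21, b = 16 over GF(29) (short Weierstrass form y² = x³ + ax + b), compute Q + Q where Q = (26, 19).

tangent at (26, 19): λ = (3·26² + 21)/(2·19) ≡ 19/9. 9⁻¹ ≡ 13 (mod 29) since 9·13 = 117 ≡ 1, so λ ≡ 19·13 ≡ 15.
  x = λ² - 26 - 26 = 225 - 52 ≡ 28; y = λ·(26 - 28) - 19 ≡ 9. → (28, 9)

(28, 9)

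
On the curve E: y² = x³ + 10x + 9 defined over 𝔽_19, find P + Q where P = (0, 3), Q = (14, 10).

(10, 11)

(0, 3) + (14, 10). λ = (10 - 3)/(14 - 0) ≡ 7/14 mod 19. 14⁻¹ ≡ 15 (mod 19) since 14·15 = 210 ≡ 1, so λ ≡ 10.
  x = λ² - 0 - 14 = 100 - 14 ≡ 10; y = λ·(0 - 10) - 3 ≡ 11. → (10, 11)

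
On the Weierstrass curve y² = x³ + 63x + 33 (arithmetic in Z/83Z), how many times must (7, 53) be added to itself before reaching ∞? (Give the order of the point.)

2P: tangent at (7, 53): λ = (3·7² + 63)/(2·53) ≡ 44/23. 23⁻¹ ≡ 65 (mod 83) since 23·65 = 1495 ≡ 1, so λ ≡ 44·65 ≡ 38.
  x = λ² - 7 - 7 = 1444 - 14 ≡ 19; y = λ·(7 - 19) - 53 ≡ 72. → (19, 72)
3P: (19, 72) + (7, 53). λ = (53 - 72)/(7 - 19) ≡ 64/71 mod 83. 71⁻¹ ≡ 76 (mod 83), so λ ≡ 50.
  x = λ² - 19 - 7 = 2500 - 26 ≡ 67; y = λ·(19 - 67) - 72 ≡ 18. → (67, 18)
4P: (67, 18) + (7, 53). λ = (53 - 18)/(7 - 67) ≡ 35/23 mod 83. 23⁻¹ ≡ 65 (mod 83) since 23·65 = 1495 ≡ 1, so λ ≡ 34.
  x = λ² - 67 - 7 = 1156 - 74 ≡ 3; y = λ·(67 - 3) - 18 ≡ 0. → (3, 0)
5P: (3, 0) + (7, 53). λ = (53 - 0)/(7 - 3) ≡ 53/4 mod 83. 4⁻¹ ≡ 21 (mod 83) since 4·21 = 84 ≡ 1, so λ ≡ 34.
  x = λ² - 3 - 7 = 1156 - 10 ≡ 67; y = λ·(3 - 67) - 0 ≡ 65. → (67, 65)
6P: (67, 65) + (7, 53). λ = (53 - 65)/(7 - 67) ≡ 71/23 mod 83. 23⁻¹ ≡ 65 (mod 83), so λ ≡ 50.
  x = λ² - 67 - 7 = 2500 - 74 ≡ 19; y = λ·(67 - 19) - 65 ≡ 11. → (19, 11)
7P: (19, 11) + (7, 53). λ = (53 - 11)/(7 - 19) ≡ 42/71 mod 83. 71⁻¹ ≡ 76 (mod 83) since 71·76 = 5396 ≡ 1, so λ ≡ 38.
  x = λ² - 19 - 7 = 1444 - 26 ≡ 7; y = λ·(19 - 7) - 11 ≡ 30. → (7, 30)
8P: (7, 30) + (7, 53): same x and y₁ ≡ -y₂, so the sum is ∞.
8P = ∞, so the order is 8.

8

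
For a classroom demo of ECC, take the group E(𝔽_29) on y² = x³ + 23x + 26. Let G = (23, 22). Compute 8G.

Repeated addition: build up to 8G.
2G: tangent at (23, 22): λ = (3·23² + 23)/(2·22) ≡ 15/15. 15⁻¹ ≡ 2 (mod 29), so λ ≡ 15·2 ≡ 1.
  x = λ² - 23 - 23 = 1 - 46 ≡ 13; y = λ·(23 - 13) - 22 ≡ 17. → (13, 17)
3G: (13, 17) + (23, 22). λ = (22 - 17)/(23 - 13) ≡ 5/10 mod 29. 10⁻¹ ≡ 3 (mod 29), so λ ≡ 15.
  x = λ² - 13 - 23 = 225 - 36 ≡ 15; y = λ·(13 - 15) - 17 ≡ 11. → (15, 11)
4G: (15, 11) + (23, 22). λ = (22 - 11)/(23 - 15) ≡ 11/8 mod 29. 8⁻¹ ≡ 11 (mod 29), so λ ≡ 5.
  x = λ² - 15 - 23 = 25 - 38 ≡ 16; y = λ·(15 - 16) - 11 ≡ 13. → (16, 13)
5G: (16, 13) + (23, 22). λ = (22 - 13)/(23 - 16) ≡ 9/7 mod 29. 7⁻¹ ≡ 25 (mod 29), so λ ≡ 22.
  x = λ² - 16 - 23 = 484 - 39 ≡ 10; y = λ·(16 - 10) - 13 ≡ 3. → (10, 3)
6G: (10, 3) + (23, 22). λ = (22 - 3)/(23 - 10) ≡ 19/13 mod 29. 13⁻¹ ≡ 9 (mod 29), so λ ≡ 26.
  x = λ² - 10 - 23 = 676 - 33 ≡ 5; y = λ·(10 - 5) - 3 ≡ 11. → (5, 11)
7G: (5, 11) + (23, 22). λ = (22 - 11)/(23 - 5) ≡ 11/18 mod 29. 18⁻¹ ≡ 21 (mod 29) since 18·21 = 378 ≡ 1, so λ ≡ 28.
  x = λ² - 5 - 23 = 784 - 28 ≡ 2; y = λ·(5 - 2) - 11 ≡ 15. → (2, 15)
8G: (2, 15) + (23, 22). λ = (22 - 15)/(23 - 2) ≡ 7/21 mod 29. 21⁻¹ ≡ 18 (mod 29), so λ ≡ 10.
  x = λ² - 2 - 23 = 100 - 25 ≡ 17; y = λ·(2 - 17) - 15 ≡ 9. → (17, 9)

(17, 9)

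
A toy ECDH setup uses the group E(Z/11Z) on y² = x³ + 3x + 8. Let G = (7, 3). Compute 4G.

O

Repeated addition: build up to 4G.
2G: tangent at (7, 3): λ = (3·7² + 3)/(2·3) ≡ 7/6. 6⁻¹ ≡ 2 (mod 11) since 6·2 = 12 ≡ 1, so λ ≡ 7·2 ≡ 3.
  x = λ² - 7 - 7 = 9 - 14 ≡ 6; y = λ·(7 - 6) - 3 ≡ 0. → (6, 0)
3G: (6, 0) + (7, 3). λ = (3 - 0)/(7 - 6) ≡ 3/1 mod 11. 1⁻¹ ≡ 1 (mod 11), so λ ≡ 3.
  x = λ² - 6 - 7 = 9 - 13 ≡ 7; y = λ·(6 - 7) - 0 ≡ 8. → (7, 8)
4G: (7, 8) + (7, 3): same x and y₁ ≡ -y₂, so the sum is the point at infinity.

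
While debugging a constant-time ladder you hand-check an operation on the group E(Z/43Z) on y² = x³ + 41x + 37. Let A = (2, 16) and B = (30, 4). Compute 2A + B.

First 2A:
Repeated addition: build up to 2A.
2A: tangent at (2, 16): λ = (3·2² + 41)/(2·16) ≡ 10/32. 32⁻¹ ≡ 39 (mod 43) since 32·39 = 1248 ≡ 1, so λ ≡ 10·39 ≡ 3.
  x = λ² - 2 - 2 = 9 - 4 ≡ 5; y = λ·(2 - 5) - 16 ≡ 18. → (5, 18)
2A = (5, 18).
Finally 2A + B:
(5, 18) + (30, 4). λ = (4 - 18)/(30 - 5) ≡ 29/25 mod 43. 25⁻¹ ≡ 31 (mod 43), so λ ≡ 39.
  x = λ² - 5 - 30 = 1521 - 35 ≡ 24; y = λ·(5 - 24) - 18 ≡ 15. → (24, 15)

(24, 15)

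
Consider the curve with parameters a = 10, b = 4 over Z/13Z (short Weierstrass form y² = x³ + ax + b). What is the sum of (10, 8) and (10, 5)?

The two points share x = 10 and their y-coordinates satisfy 8 + 5 ≡ 0 (mod 13), so they are inverses. Their sum is 𝒪.

O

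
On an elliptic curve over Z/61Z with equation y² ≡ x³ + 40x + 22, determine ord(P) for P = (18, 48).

2P: tangent at (18, 48): λ = (3·18² + 40)/(2·48) ≡ 36/35. 35⁻¹ ≡ 7 (mod 61), so λ ≡ 36·7 ≡ 8.
  x = λ² - 18 - 18 = 64 - 36 ≡ 28; y = λ·(18 - 28) - 48 ≡ 55. → (28, 55)
3P: (28, 55) + (18, 48). λ = (48 - 55)/(18 - 28) ≡ 54/51 mod 61. 51⁻¹ ≡ 6 (mod 61) since 51·6 = 306 ≡ 1, so λ ≡ 19.
  x = λ² - 28 - 18 = 361 - 46 ≡ 10; y = λ·(28 - 10) - 55 ≡ 43. → (10, 43)
4P: (10, 43) + (18, 48). λ = (48 - 43)/(18 - 10) ≡ 5/8 mod 61. 8⁻¹ ≡ 23 (mod 61), so λ ≡ 54.
  x = λ² - 10 - 18 = 2916 - 28 ≡ 21; y = λ·(10 - 21) - 43 ≡ 34. → (21, 34)
5P: (21, 34) + (18, 48). λ = (48 - 34)/(18 - 21) ≡ 14/58 mod 61. 58⁻¹ ≡ 20 (mod 61), so λ ≡ 36.
  x = λ² - 21 - 18 = 1296 - 39 ≡ 37; y = λ·(21 - 37) - 34 ≡ 0. → (37, 0)
6P: (37, 0) + (18, 48). λ = (48 - 0)/(18 - 37) ≡ 48/42 mod 61. 42⁻¹ ≡ 16 (mod 61) since 42·16 = 672 ≡ 1, so λ ≡ 36.
  x = λ² - 37 - 18 = 1296 - 55 ≡ 21; y = λ·(37 - 21) - 0 ≡ 27. → (21, 27)
7P: (21, 27) + (18, 48). λ = (48 - 27)/(18 - 21) ≡ 21/58 mod 61. 58⁻¹ ≡ 20 (mod 61), so λ ≡ 54.
  x = λ² - 21 - 18 = 2916 - 39 ≡ 10; y = λ·(21 - 10) - 27 ≡ 18. → (10, 18)
8P: (10, 18) + (18, 48). λ = (48 - 18)/(18 - 10) ≡ 30/8 mod 61. 8⁻¹ ≡ 23 (mod 61), so λ ≡ 19.
  x = λ² - 10 - 18 = 361 - 28 ≡ 28; y = λ·(10 - 28) - 18 ≡ 6. → (28, 6)
9P: (28, 6) + (18, 48). λ = (48 - 6)/(18 - 28) ≡ 42/51 mod 61. 51⁻¹ ≡ 6 (mod 61), so λ ≡ 8.
  x = λ² - 28 - 18 = 64 - 46 ≡ 18; y = λ·(28 - 18) - 6 ≡ 13. → (18, 13)
10P: (18, 13) + (18, 48): same x and y₁ ≡ -y₂, so the sum is O.
10P = O, so the order is 10.

10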